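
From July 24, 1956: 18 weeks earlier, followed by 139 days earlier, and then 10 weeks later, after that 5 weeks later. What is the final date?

February 15, 1956

Going back 18 weeks (= 126 days) from July 24, 1956:
Going back 24 days from July 24, 1956 reaches the end of the previous month; 126 − 24 = 102 left.
June 1956 has 30 days: 102 − 30 = 72 left.
May 1956 has 31 days: 72 − 31 = 41 left.
April 1956 has 30 days: 41 − 30 = 11 left.
March 1956 has 31 days; 31 − 11 = 20 → March 20, 1956.
Subtracting 139 days from March 20, 1956:
Going back 20 days from March 20, 1956 reaches the end of the previous month; 139 − 20 = 119 left.
February 1956 has 29 days (1956 is a leap year): 119 − 29 = 90 left.
January 1956 has 31 days: 90 − 31 = 59 left.
December 1955 has 31 days: 59 − 31 = 28 left.
November 1955 has 30 days; 30 − 28 = 2 → November 2, 1955.
Counting forward 10 weeks (= 70 days) from November 2, 1955:
November has 30 days, so 30 − 2 = 28 days remain after November 2, 1955; 70 − 28 = 42 left.
December 1955 has 31 days: 42 − 31 = 11 left.
11 days into January 1956 → January 11, 1956.
Adding 5 weeks (= 35 days) from January 11, 1956:
January has 31 days, so 31 − 11 = 20 days remain after January 11, 1956; 35 − 20 = 15 left.
15 days into February 1956 → February 15, 1956.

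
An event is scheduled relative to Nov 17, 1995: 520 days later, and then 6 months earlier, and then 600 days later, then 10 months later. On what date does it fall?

Counting forward 520 days from November 17, 1995:
November has 30 days, so 30 − 17 = 13 days remain after November 17, 1995; 520 − 13 = 507 left.
December 1995 has 31 days: 507 − 31 = 476 left.
January 1996 has 31 days: 476 − 31 = 445 left.
February 1996 has 29 days (1996 is a leap year): 445 − 29 = 416 left.
March 1996 has 31 days: 416 − 31 = 385 left.
April 1996 has 30 days: 385 − 30 = 355 left.
May 1996 has 31 days: 355 − 31 = 324 left.
June 1996 has 30 days: 324 − 30 = 294 left.
July 1996 has 31 days: 294 − 31 = 263 left.
August 1996 has 31 days: 263 − 31 = 232 left.
September 1996 has 30 days: 232 − 30 = 202 left.
October 1996 has 31 days: 202 − 31 = 171 left.
November 1996 has 30 days: 171 − 30 = 141 left.
December 1996 has 31 days: 141 − 31 = 110 left.
January 1997 has 31 days: 110 − 31 = 79 left.
February 1997 has 28 days (1997 is not a leap year): 79 − 28 = 51 left.
March 1997 has 31 days: 51 − 31 = 20 left.
20 days into April 1997 → April 20, 1997.
Subtracting 6 months from April 20, 1997:
month 4 − 6 = -2, which is month 10 of year 1996 → October 1996.
Day 20 is valid in October, giving October 20, 1996.
Adding 600 days from October 20, 1996:
October has 31 days, so 31 − 20 = 11 days remain after October 20, 1996; 600 − 11 = 589 left.
November 1996 has 30 days: 589 − 30 = 559 left.
December 1996 has 31 days: 559 − 31 = 528 left.
January 1997 has 31 days: 528 − 31 = 497 left.
February 1997 has 28 days (1997 is not a leap year): 497 − 28 = 469 left.
March 1997 has 31 days: 469 − 31 = 438 left.
April 1997 has 30 days: 438 − 30 = 408 left.
May 1997 has 31 days: 408 − 31 = 377 left.
June 1997 has 30 days: 377 − 30 = 347 left.
July 1997 has 31 days: 347 − 31 = 316 left.
August 1997 has 31 days: 316 − 31 = 285 left.
September 1997 has 30 days: 285 − 30 = 255 left.
October 1997 has 31 days: 255 − 31 = 224 left.
November 1997 has 30 days: 224 − 30 = 194 left.
December 1997 has 31 days: 194 − 31 = 163 left.
January 1998 has 31 days: 163 − 31 = 132 left.
February 1998 has 28 days (1998 is not a leap year): 132 − 28 = 104 left.
March 1998 has 31 days: 104 − 31 = 73 left.
April 1998 has 30 days: 73 − 30 = 43 left.
May 1998 has 31 days: 43 − 31 = 12 left.
12 days into June 1998 → June 12, 1998.
Counting forward 10 months from June 12, 1998:
month 6 + 10 = 16, which is month 4 of year 1999 → April 1999.
Day 12 is valid in April, giving April 12, 1999.

April 12, 1999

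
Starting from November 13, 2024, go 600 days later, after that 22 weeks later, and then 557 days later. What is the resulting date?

Adding 600 days from November 13, 2024:
November has 30 days, so 30 − 13 = 17 days remain after November 13, 2024; 600 − 17 = 583 left.
December 2024 has 31 days: 583 − 31 = 552 left.
January 2025 has 31 days: 552 − 31 = 521 left.
February 2025 has 28 days (2025 is not a leap year): 521 − 28 = 493 left.
March 2025 has 31 days: 493 − 31 = 462 left.
April 2025 has 30 days: 462 − 30 = 432 left.
May 2025 has 31 days: 432 − 31 = 401 left.
June 2025 has 30 days: 401 − 30 = 371 left.
July 2025 has 31 days: 371 − 31 = 340 left.
August 2025 has 31 days: 340 − 31 = 309 left.
September 2025 has 30 days: 309 − 30 = 279 left.
October 2025 has 31 days: 279 − 31 = 248 left.
November 2025 has 30 days: 248 − 30 = 218 left.
December 2025 has 31 days: 218 − 31 = 187 left.
January 2026 has 31 days: 187 − 31 = 156 left.
February 2026 has 28 days (2026 is not a leap year): 156 − 28 = 128 left.
March 2026 has 31 days: 128 − 31 = 97 left.
April 2026 has 30 days: 97 − 30 = 67 left.
May 2026 has 31 days: 67 − 31 = 36 left.
June 2026 has 30 days: 36 − 30 = 6 left.
6 days into July 2026 → July 6, 2026.
Advancing 22 weeks (= 154 days) from July 6, 2026:
July has 31 days, so 31 − 6 = 25 days remain after July 6, 2026; 154 − 25 = 129 left.
August 2026 has 31 days: 129 − 31 = 98 left.
September 2026 has 30 days: 98 − 30 = 68 left.
October 2026 has 31 days: 68 − 31 = 37 left.
November 2026 has 30 days: 37 − 30 = 7 left.
7 days into December 2026 → December 7, 2026.
Counting forward 557 days from December 7, 2026:
December has 31 days, so 31 − 7 = 24 days remain after December 7, 2026; 557 − 24 = 533 left.
January 2027 has 31 days: 533 − 31 = 502 left.
February 2027 has 28 days (2027 is not a leap year): 502 − 28 = 474 left.
March 2027 has 31 days: 474 − 31 = 443 left.
April 2027 has 30 days: 443 − 30 = 413 left.
May 2027 has 31 days: 413 − 31 = 382 left.
June 2027 has 30 days: 382 − 30 = 352 left.
July 2027 has 31 days: 352 − 31 = 321 left.
August 2027 has 31 days: 321 − 31 = 290 left.
September 2027 has 30 days: 290 − 30 = 260 left.
October 2027 has 31 days: 260 − 31 = 229 left.
November 2027 has 30 days: 229 − 30 = 199 left.
December 2027 has 31 days: 199 − 31 = 168 left.
January 2028 has 31 days: 168 − 31 = 137 left.
February 2028 has 29 days (2028 is a leap year): 137 − 29 = 108 left.
March 2028 has 31 days: 108 − 31 = 77 left.
April 2028 has 30 days: 77 − 30 = 47 left.
May 2028 has 31 days: 47 − 31 = 16 left.
16 days into June 2028 → June 16, 2028.

June 16, 2028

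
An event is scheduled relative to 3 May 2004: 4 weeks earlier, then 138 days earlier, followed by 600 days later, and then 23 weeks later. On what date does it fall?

Subtracting 4 weeks (= 28 days) from May 3, 2004:
Going back 3 days from May 3, 2004 reaches the end of the previous month; 28 − 3 = 25 left.
April 2004 has 30 days; 30 − 25 = 5 → April 5, 2004.
Going back 138 days from April 5, 2004:
Going back 5 days from April 5, 2004 reaches the end of the previous month; 138 − 5 = 133 left.
March 2004 has 31 days: 133 − 31 = 102 left.
February 2004 has 29 days (2004 is a leap year): 102 − 29 = 73 left.
January 2004 has 31 days: 73 − 31 = 42 left.
December 2003 has 31 days: 42 − 31 = 11 left.
November 2003 has 30 days; 30 − 11 = 19 → November 19, 2003.
Adding 600 days from November 19, 2003:
November has 30 days, so 30 − 19 = 11 days remain after November 19, 2003; 600 − 11 = 589 left.
December 2003 has 31 days: 589 − 31 = 558 left.
January 2004 has 31 days: 558 − 31 = 527 left.
February 2004 has 29 days (2004 is a leap year): 527 − 29 = 498 left.
March 2004 has 31 days: 498 − 31 = 467 left.
April 2004 has 30 days: 467 − 30 = 437 left.
May 2004 has 31 days: 437 − 31 = 406 left.
June 2004 has 30 days: 406 − 30 = 376 left.
July 2004 has 31 days: 376 − 31 = 345 left.
August 2004 has 31 days: 345 − 31 = 314 left.
September 2004 has 30 days: 314 − 30 = 284 left.
October 2004 has 31 days: 284 − 31 = 253 left.
November 2004 has 30 days: 253 − 30 = 223 left.
December 2004 has 31 days: 223 − 31 = 192 left.
January 2005 has 31 days: 192 − 31 = 161 left.
February 2005 has 28 days (2005 is not a leap year): 161 − 28 = 133 left.
March 2005 has 31 days: 133 − 31 = 102 left.
April 2005 has 30 days: 102 − 30 = 72 left.
May 2005 has 31 days: 72 − 31 = 41 left.
June 2005 has 30 days: 41 − 30 = 11 left.
11 days into July 2005 → July 11, 2005.
Adding 23 weeks (= 161 days) from July 11, 2005:
July has 31 days, so 31 − 11 = 20 days remain after July 11, 2005; 161 − 20 = 141 left.
August 2005 has 31 days: 141 − 31 = 110 left.
September 2005 has 30 days: 110 − 30 = 80 left.
October 2005 has 31 days: 80 − 31 = 49 left.
November 2005 has 30 days: 49 − 30 = 19 left.
19 days into December 2005 → December 19, 2005.

December 19, 2005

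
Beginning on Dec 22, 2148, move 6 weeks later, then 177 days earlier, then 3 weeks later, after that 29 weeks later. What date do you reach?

March 21, 2149

Counting forward 6 weeks (= 42 days) from December 22, 2148:
December has 31 days, so 31 − 22 = 9 days remain after December 22, 2148; 42 − 9 = 33 left.
January 2149 has 31 days: 33 − 31 = 2 left.
2 days into February 2149 → February 2, 2149.
Going back 177 days from February 2, 2149:
Going back 2 days from February 2, 2149 reaches the end of the previous month; 177 − 2 = 175 left.
January 2149 has 31 days: 175 − 31 = 144 left.
December 2148 has 31 days: 144 − 31 = 113 left.
November 2148 has 30 days: 113 − 30 = 83 left.
October 2148 has 31 days: 83 − 31 = 52 left.
September 2148 has 30 days: 52 − 30 = 22 left.
August 2148 has 31 days; 31 − 22 = 9 → August 9, 2148.
Counting forward 3 weeks (= 21 days) from August 9, 2148:
August has 31 days; 9 + 21 = 30, still in August.
Counting forward 29 weeks (= 203 days) from August 30, 2148:
August has 31 days, so 31 − 30 = 1 day remains after August 30, 2148; 203 − 1 = 202 left.
September 2148 has 30 days: 202 − 30 = 172 left.
October 2148 has 31 days: 172 − 31 = 141 left.
November 2148 has 30 days: 141 − 30 = 111 left.
December 2148 has 31 days: 111 − 31 = 80 left.
January 2149 has 31 days: 80 − 31 = 49 left.
February 2149 has 28 days (2149 is not a leap year): 49 − 28 = 21 left.
21 days into March 2149 → March 21, 2149.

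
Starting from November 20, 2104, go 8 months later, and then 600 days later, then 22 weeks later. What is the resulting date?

August 13, 2107

Advancing 8 months from November 20, 2104:
month 11 + 8 = 19, which is month 7 of year 2105 → July 2105.
Day 20 is valid in July, giving July 20, 2105.
Adding 600 days from July 20, 2105:
July has 31 days, so 31 − 20 = 11 days remain after July 20, 2105; 600 − 11 = 589 left.
August 2105 has 31 days: 589 − 31 = 558 left.
September 2105 has 30 days: 558 − 30 = 528 left.
October 2105 has 31 days: 528 − 31 = 497 left.
November 2105 has 30 days: 497 − 30 = 467 left.
December 2105 has 31 days: 467 − 31 = 436 left.
January 2106 has 31 days: 436 − 31 = 405 left.
February 2106 has 28 days (2106 is not a leap year): 405 − 28 = 377 left.
March 2106 has 31 days: 377 − 31 = 346 left.
April 2106 has 30 days: 346 − 30 = 316 left.
May 2106 has 31 days: 316 − 31 = 285 left.
June 2106 has 30 days: 285 − 30 = 255 left.
July 2106 has 31 days: 255 − 31 = 224 left.
August 2106 has 31 days: 224 − 31 = 193 left.
September 2106 has 30 days: 193 − 30 = 163 left.
October 2106 has 31 days: 163 − 31 = 132 left.
November 2106 has 30 days: 132 − 30 = 102 left.
December 2106 has 31 days: 102 − 31 = 71 left.
January 2107 has 31 days: 71 − 31 = 40 left.
February 2107 has 28 days (2107 is not a leap year): 40 − 28 = 12 left.
12 days into March 2107 → March 12, 2107.
Counting forward 22 weeks (= 154 days) from March 12, 2107:
March has 31 days, so 31 − 12 = 19 days remain after March 12, 2107; 154 − 19 = 135 left.
April 2107 has 30 days: 135 − 30 = 105 left.
May 2107 has 31 days: 105 − 31 = 74 left.
June 2107 has 30 days: 74 − 30 = 44 left.
July 2107 has 31 days: 44 − 31 = 13 left.
13 days into August 2107 → August 13, 2107.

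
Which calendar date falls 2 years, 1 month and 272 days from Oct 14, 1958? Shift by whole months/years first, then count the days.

Counting forward 2 years, 1 month and 272 days from October 14, 1958: first the month/year part, then the days.
+2 years → 1960; month 10 + 1 = 11 → November 1960.
Day 14 is valid in November, giving November 14, 1960.
Now add 272 days from November 14, 1960.
November has 30 days, so 30 − 14 = 16 days remain after November 14, 1960; 272 − 16 = 256 left.
December 1960 has 31 days: 256 − 31 = 225 left.
January 1961 has 31 days: 225 − 31 = 194 left.
February 1961 has 28 days (1961 is not a leap year): 194 − 28 = 166 left.
March 1961 has 31 days: 166 − 31 = 135 left.
April 1961 has 30 days: 135 − 30 = 105 left.
May 1961 has 31 days: 105 − 31 = 74 left.
June 1961 has 30 days: 74 − 30 = 44 left.
July 1961 has 31 days: 44 − 31 = 13 left.
13 days into August 1961 → August 13, 1961.

August 13, 1961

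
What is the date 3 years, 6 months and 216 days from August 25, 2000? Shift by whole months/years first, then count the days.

Counting forward 3 years, 6 months and 216 days from August 25, 2000: first the month/year part, then the days.
+3 years → 2003; month 8 + 6 = 14, which is month 2 of year 2004 → February 2004.
Day 25 is valid in February, giving February 25, 2004.
Now add 216 days from February 25, 2004.
February has 29 days, so 29 − 25 = 4 days remain after February 25, 2004; 216 − 4 = 212 left.
March 2004 has 31 days: 212 − 31 = 181 left.
April 2004 has 30 days: 181 − 30 = 151 left.
May 2004 has 31 days: 151 − 31 = 120 left.
June 2004 has 30 days: 120 − 30 = 90 left.
July 2004 has 31 days: 90 − 31 = 59 left.
August 2004 has 31 days: 59 − 31 = 28 left.
28 days into September 2004 → September 28, 2004.

September 28, 2004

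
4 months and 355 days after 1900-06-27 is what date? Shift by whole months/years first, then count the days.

Advancing 4 months and 355 days from June 27, 1900: first the month/year part, then the days.
month 6 + 4 = 10 → October 1900.
Day 27 is valid in October, giving October 27, 1900.
Now add 355 days from October 27, 1900.
October has 31 days, so 31 − 27 = 4 days remain after October 27, 1900; 355 − 4 = 351 left.
November 1900 has 30 days: 351 − 30 = 321 left.
December 1900 has 31 days: 321 − 31 = 290 left.
January 1901 has 31 days: 290 − 31 = 259 left.
February 1901 has 28 days (1901 is not a leap year): 259 − 28 = 231 left.
March 1901 has 31 days: 231 − 31 = 200 left.
April 1901 has 30 days: 200 − 30 = 170 left.
May 1901 has 31 days: 170 − 31 = 139 left.
June 1901 has 30 days: 139 − 30 = 109 left.
July 1901 has 31 days: 109 − 31 = 78 left.
August 1901 has 31 days: 78 − 31 = 47 left.
September 1901 has 30 days: 47 − 30 = 17 left.
17 days into October 1901 → October 17, 1901.

October 17, 1901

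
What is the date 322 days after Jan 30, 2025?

Advancing 322 days from January 30, 2025.
January has 31 days, so 31 − 30 = 1 day remains after January 30, 2025; 322 − 1 = 321 left.
February 2025 has 28 days (2025 is not a leap year): 321 − 28 = 293 left.
March 2025 has 31 days: 293 − 31 = 262 left.
April 2025 has 30 days: 262 − 30 = 232 left.
May 2025 has 31 days: 232 − 31 = 201 left.
June 2025 has 30 days: 201 − 30 = 171 left.
July 2025 has 31 days: 171 − 31 = 140 left.
August 2025 has 31 days: 140 − 31 = 109 left.
September 2025 has 30 days: 109 − 30 = 79 left.
October 2025 has 31 days: 79 − 31 = 48 left.
November 2025 has 30 days: 48 − 30 = 18 left.
18 days into December 2025 → December 18, 2025.

December 18, 2025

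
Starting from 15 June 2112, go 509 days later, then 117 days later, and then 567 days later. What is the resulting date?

September 21, 2115

Advancing 509 days from June 15, 2112:
June has 30 days, so 30 − 15 = 15 days remain after June 15, 2112; 509 − 15 = 494 left.
July 2112 has 31 days: 494 − 31 = 463 left.
August 2112 has 31 days: 463 − 31 = 432 left.
September 2112 has 30 days: 432 − 30 = 402 left.
October 2112 has 31 days: 402 − 31 = 371 left.
November 2112 has 30 days: 371 − 30 = 341 left.
December 2112 has 31 days: 341 − 31 = 310 left.
January 2113 has 31 days: 310 − 31 = 279 left.
February 2113 has 28 days (2113 is not a leap year): 279 − 28 = 251 left.
March 2113 has 31 days: 251 − 31 = 220 left.
April 2113 has 30 days: 220 − 30 = 190 left.
May 2113 has 31 days: 190 − 31 = 159 left.
June 2113 has 30 days: 159 − 30 = 129 left.
July 2113 has 31 days: 129 − 31 = 98 left.
August 2113 has 31 days: 98 − 31 = 67 left.
September 2113 has 30 days: 67 − 30 = 37 left.
October 2113 has 31 days: 37 − 31 = 6 left.
6 days into November 2113 → November 6, 2113.
Counting forward 117 days from November 6, 2113:
November has 30 days, so 30 − 6 = 24 days remain after November 6, 2113; 117 − 24 = 93 left.
December 2113 has 31 days: 93 − 31 = 62 left.
January 2114 has 31 days: 62 − 31 = 31 left.
February 2114 has 28 days (2114 is not a leap year): 31 − 28 = 3 left.
3 days into March 2114 → March 3, 2114.
Adding 567 days from March 3, 2114:
March has 31 days, so 31 − 3 = 28 days remain after March 3, 2114; 567 − 28 = 539 left.
April 2114 has 30 days: 539 − 30 = 509 left.
May 2114 has 31 days: 509 − 31 = 478 left.
June 2114 has 30 days: 478 − 30 = 448 left.
July 2114 has 31 days: 448 − 31 = 417 left.
August 2114 has 31 days: 417 − 31 = 386 left.
September 2114 has 30 days: 386 − 30 = 356 left.
October 2114 has 31 days: 356 − 31 = 325 left.
November 2114 has 30 days: 325 − 30 = 295 left.
December 2114 has 31 days: 295 − 31 = 264 left.
January 2115 has 31 days: 264 − 31 = 233 left.
February 2115 has 28 days (2115 is not a leap year): 233 − 28 = 205 left.
March 2115 has 31 days: 205 − 31 = 174 left.
April 2115 has 30 days: 174 − 30 = 144 left.
May 2115 has 31 days: 144 − 31 = 113 left.
June 2115 has 30 days: 113 − 30 = 83 left.
July 2115 has 31 days: 83 − 31 = 52 left.
August 2115 has 31 days: 52 − 31 = 21 left.
21 days into September 2115 → September 21, 2115.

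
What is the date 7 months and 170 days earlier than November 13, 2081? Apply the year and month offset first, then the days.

Going back 7 months and 170 days from November 13, 2081: first the month/year part, then the days.
month 11 − 7 = 4 → April 2081.
Day 13 is valid in April, giving April 13, 2081.
Now subtract 170 days from April 13, 2081.
Going back 13 days from April 13, 2081 reaches the end of the previous month; 170 − 13 = 157 left.
March 2081 has 31 days: 157 − 31 = 126 left.
February 2081 has 28 days (2081 is not a leap year): 126 − 28 = 98 left.
January 2081 has 31 days: 98 − 31 = 67 left.
December 2080 has 31 days: 67 − 31 = 36 left.
November 2080 has 30 days: 36 − 30 = 6 left.
October 2080 has 31 days; 31 − 6 = 25 → October 25, 2080.

October 25, 2080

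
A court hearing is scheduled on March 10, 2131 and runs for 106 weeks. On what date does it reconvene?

Advancing 106 weeks = 742 days from March 10, 2131.
March has 31 days, so 31 − 10 = 21 days remain after March 10, 2131; 742 − 21 = 721 left.
April 2131 has 30 days: 721 − 30 = 691 left.
May 2131 has 31 days: 691 − 31 = 660 left.
June 2131 has 30 days: 660 − 30 = 630 left.
July 2131 has 31 days: 630 − 31 = 599 left.
August 2131 has 31 days: 599 − 31 = 568 left.
September 2131 has 30 days: 568 − 30 = 538 left.
October 2131 has 31 days: 538 − 31 = 507 left.
November 2131 has 30 days: 507 − 30 = 477 left.
December 2131 has 31 days: 477 − 31 = 446 left.
January 2132 has 31 days: 446 − 31 = 415 left.
February 2132 has 29 days (2132 is a leap year): 415 − 29 = 386 left.
March 2132 has 31 days: 386 − 31 = 355 left.
April 2132 has 30 days: 355 − 30 = 325 left.
May 2132 has 31 days: 325 − 31 = 294 left.
June 2132 has 30 days: 294 − 30 = 264 left.
July 2132 has 31 days: 264 − 31 = 233 left.
August 2132 has 31 days: 233 − 31 = 202 left.
September 2132 has 30 days: 202 − 30 = 172 left.
October 2132 has 31 days: 172 − 31 = 141 left.
November 2132 has 30 days: 141 − 30 = 111 left.
December 2132 has 31 days: 111 − 31 = 80 left.
January 2133 has 31 days: 80 − 31 = 49 left.
February 2133 has 28 days (2133 is not a leap year): 49 − 28 = 21 left.
21 days into March 2133 → March 21, 2133.

March 21, 2133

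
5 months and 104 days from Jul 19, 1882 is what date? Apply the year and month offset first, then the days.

Counting forward 5 months and 104 days from July 19, 1882: first the month/year part, then the days.
month 7 + 5 = 12 → December 1882.
Day 19 is valid in December, giving December 19, 1882.
Now add 104 days from December 19, 1882.
December has 31 days, so 31 − 19 = 12 days remain after December 19, 1882; 104 − 12 = 92 left.
January 1883 has 31 days: 92 − 31 = 61 left.
February 1883 has 28 days (1883 is not a leap year): 61 − 28 = 33 left.
March 1883 has 31 days: 33 − 31 = 2 left.
2 days into April 1883 → April 2, 1883.

April 2, 1883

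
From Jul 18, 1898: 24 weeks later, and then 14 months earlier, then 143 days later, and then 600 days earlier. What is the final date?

Counting forward 24 weeks (= 168 days) from July 18, 1898:
July has 31 days, so 31 − 18 = 13 days remain after July 18, 1898; 168 − 13 = 155 left.
August 1898 has 31 days: 155 − 31 = 124 left.
September 1898 has 30 days: 124 − 30 = 94 left.
October 1898 has 31 days: 94 − 31 = 63 left.
November 1898 has 30 days: 63 − 30 = 33 left.
December 1898 has 31 days: 33 − 31 = 2 left.
2 days into January 1899 → January 2, 1899.
Going back 14 months from January 2, 1899:
month 1 − 14 = -13, which is month 11 of year 1897 → November 1897.
Day 2 is valid in November, giving November 2, 1897.
Advancing 143 days from November 2, 1897:
November has 30 days, so 30 − 2 = 28 days remain after November 2, 1897; 143 − 28 = 115 left.
December 1897 has 31 days: 115 − 31 = 84 left.
January 1898 has 31 days: 84 − 31 = 53 left.
February 1898 has 28 days (1898 is not a leap year): 53 − 28 = 25 left.
25 days into March 1898 → March 25, 1898.
Counting back 600 days from March 25, 1898:
Going back 25 days from March 25, 1898 reaches the end of the previous month; 600 − 25 = 575 left.
February 1898 has 28 days (1898 is not a leap year): 575 − 28 = 547 left.
January 1898 has 31 days: 547 − 31 = 516 left.
December 1897 has 31 days: 516 − 31 = 485 left.
November 1897 has 30 days: 485 − 30 = 455 left.
October 1897 has 31 days: 455 − 31 = 424 left.
September 1897 has 30 days: 424 − 30 = 394 left.
August 1897 has 31 days: 394 − 31 = 363 left.
July 1897 has 31 days: 363 − 31 = 332 left.
June 1897 has 30 days: 332 − 30 = 302 left.
May 1897 has 31 days: 302 − 31 = 271 left.
April 1897 has 30 days: 271 − 30 = 241 left.
March 1897 has 31 days: 241 − 31 = 210 left.
February 1897 has 28 days (1897 is not a leap year): 210 − 28 = 182 left.
January 1897 has 31 days: 182 − 31 = 151 left.
December 1896 has 31 days: 151 − 31 = 120 left.
November 1896 has 30 days: 120 − 30 = 90 left.
October 1896 has 31 days: 90 − 31 = 59 left.
September 1896 has 30 days: 59 − 30 = 29 left.
August 1896 has 31 days; 31 − 29 = 2 → August 2, 1896.

August 2, 1896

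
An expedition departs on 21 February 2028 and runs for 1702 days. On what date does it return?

Advancing 1702 days from February 21, 2028.
February has 29 days, so 29 − 21 = 8 days remain after February 21, 2028; 1702 − 8 = 1694 left.
March 2028 has 31 days: 1694 − 31 = 1663 left.
April 2028 has 30 days: 1663 − 30 = 1633 left.
May 2028 has 31 days: 1633 − 31 = 1602 left.
June 2028 has 30 days: 1602 − 30 = 1572 left.
July 2028 has 31 days: 1572 − 31 = 1541 left.
August 2028 has 31 days: 1541 − 31 = 1510 left.
September 2028 has 30 days: 1510 − 30 = 1480 left.
October 2028 has 31 days: 1480 − 31 = 1449 left.
November 2028 has 30 days: 1449 − 30 = 1419 left.
December 2028 has 31 days: 1419 − 31 = 1388 left.
January 2029 has 31 days: 1388 − 31 = 1357 left.
February 2029 has 28 days (2029 is not a leap year): 1357 − 28 = 1329 left.
March 2029 has 31 days: 1329 − 31 = 1298 left.
April 2029 has 30 days: 1298 − 30 = 1268 left.
May 2029 has 31 days: 1268 − 31 = 1237 left.
June 2029 has 30 days: 1237 − 30 = 1207 left.
July 2029 has 31 days: 1207 − 31 = 1176 left.
August 2029 has 31 days: 1176 − 31 = 1145 left.
September 2029 has 30 days: 1145 − 30 = 1115 left.
October 2029 has 31 days: 1115 − 31 = 1084 left.
November 2029 has 30 days: 1084 − 30 = 1054 left.
December 2029 has 31 days: 1054 − 31 = 1023 left.
January 2030 has 31 days: 1023 − 31 = 992 left.
February 2030 has 28 days (2030 is not a leap year): 992 − 28 = 964 left.
March 2030 has 31 days: 964 − 31 = 933 left.
April 2030 has 30 days: 933 − 30 = 903 left.
May 2030 has 31 days: 903 − 31 = 872 left.
June 2030 has 30 days: 872 − 30 = 842 left.
July 2030 has 31 days: 842 − 31 = 811 left.
August 2030 has 31 days: 811 − 31 = 780 left.
September 2030 has 30 days: 780 − 30 = 750 left.
October 2030 has 31 days: 750 − 31 = 719 left.
November 2030 has 30 days: 719 − 30 = 689 left.
December 2030 has 31 days: 689 − 31 = 658 left.
January 2031 has 31 days: 658 − 31 = 627 left.
February 2031 has 28 days (2031 is not a leap year): 627 − 28 = 599 left.
March 2031 has 31 days: 599 − 31 = 568 left.
April 2031 has 30 days: 568 − 30 = 538 left.
May 2031 has 31 days: 538 − 31 = 507 left.
June 2031 has 30 days: 507 − 30 = 477 left.
July 2031 has 31 days: 477 − 31 = 446 left.
August 2031 has 31 days: 446 − 31 = 415 left.
September 2031 has 30 days: 415 − 30 = 385 left.
October 2031 has 31 days: 385 − 31 = 354 left.
November 2031 has 30 days: 354 − 30 = 324 left.
December 2031 has 31 days: 324 − 31 = 293 left.
January 2032 has 31 days: 293 − 31 = 262 left.
February 2032 has 29 days (2032 is a leap year): 262 − 29 = 233 left.
March 2032 has 31 days: 233 − 31 = 202 left.
April 2032 has 30 days: 202 − 30 = 172 left.
May 2032 has 31 days: 172 − 31 = 141 left.
June 2032 has 30 days: 141 − 30 = 111 left.
July 2032 has 31 days: 111 − 31 = 80 left.
August 2032 has 31 days: 80 − 31 = 49 left.
September 2032 has 30 days: 49 − 30 = 19 left.
19 days into October 2032 → October 19, 2032.

October 19, 2032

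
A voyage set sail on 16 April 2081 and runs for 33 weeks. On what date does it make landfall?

Advancing 33 weeks = 231 days from April 16, 2081.
April has 30 days, so 30 − 16 = 14 days remain after April 16, 2081; 231 − 14 = 217 left.
May 2081 has 31 days: 217 − 31 = 186 left.
June 2081 has 30 days: 186 − 30 = 156 left.
July 2081 has 31 days: 156 − 31 = 125 left.
August 2081 has 31 days: 125 − 31 = 94 left.
September 2081 has 30 days: 94 − 30 = 64 left.
October 2081 has 31 days: 64 − 31 = 33 left.
November 2081 has 30 days: 33 − 30 = 3 left.
3 days into December 2081 → December 3, 2081.

December 3, 2081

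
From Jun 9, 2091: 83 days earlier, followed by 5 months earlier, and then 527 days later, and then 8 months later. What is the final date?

Counting back 83 days from June 9, 2091:
Going back 9 days from June 9, 2091 reaches the end of the previous month; 83 − 9 = 74 left.
May 2091 has 31 days: 74 − 31 = 43 left.
April 2091 has 30 days: 43 − 30 = 13 left.
March 2091 has 31 days; 31 − 13 = 18 → March 18, 2091.
Going back 5 months from March 18, 2091:
month 3 − 5 = -2, which is month 10 of year 2090 → October 2090.
Day 18 is valid in October, giving October 18, 2090.
Advancing 527 days from October 18, 2090:
October has 31 days, so 31 − 18 = 13 days remain after October 18, 2090; 527 − 13 = 514 left.
November 2090 has 30 days: 514 − 30 = 484 left.
December 2090 has 31 days: 484 − 31 = 453 left.
January 2091 has 31 days: 453 − 31 = 422 left.
February 2091 has 28 days (2091 is not a leap year): 422 − 28 = 394 left.
March 2091 has 31 days: 394 − 31 = 363 left.
April 2091 has 30 days: 363 − 30 = 333 left.
May 2091 has 31 days: 333 − 31 = 302 left.
June 2091 has 30 days: 302 − 30 = 272 left.
July 2091 has 31 days: 272 − 31 = 241 left.
August 2091 has 31 days: 241 − 31 = 210 left.
September 2091 has 30 days: 210 − 30 = 180 left.
October 2091 has 31 days: 180 − 31 = 149 left.
November 2091 has 30 days: 149 − 30 = 119 left.
December 2091 has 31 days: 119 − 31 = 88 left.
January 2092 has 31 days: 88 − 31 = 57 left.
February 2092 has 29 days (2092 is a leap year): 57 − 29 = 28 left.
28 days into March 2092 → March 28, 2092.
Counting forward 8 months from March 28, 2092:
month 3 + 8 = 11 → November 2092.
Day 28 is valid in November, giving November 28, 2092.

November 28, 2092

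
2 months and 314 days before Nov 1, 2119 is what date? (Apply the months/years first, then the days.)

October 22, 2118

Counting back 2 months and 314 days from November 1, 2119: first the month/year part, then the days.
month 11 − 2 = 9 → September 2119.
Day 1 is valid in September, giving September 1, 2119.
Now subtract 314 days from September 1, 2119.
Going back 1 day from September 1, 2119 reaches the end of the previous month; 314 − 1 = 313 left.
August 2119 has 31 days: 313 − 31 = 282 left.
July 2119 has 31 days: 282 − 31 = 251 left.
June 2119 has 30 days: 251 − 30 = 221 left.
May 2119 has 31 days: 221 − 31 = 190 left.
April 2119 has 30 days: 190 − 30 = 160 left.
March 2119 has 31 days: 160 − 31 = 129 left.
February 2119 has 28 days (2119 is not a leap year): 129 − 28 = 101 left.
January 2119 has 31 days: 101 − 31 = 70 left.
December 2118 has 31 days: 70 − 31 = 39 left.
November 2118 has 30 days: 39 − 30 = 9 left.
October 2118 has 31 days; 31 − 9 = 22 → October 22, 2118.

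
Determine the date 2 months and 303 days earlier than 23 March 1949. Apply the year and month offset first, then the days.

March 26, 1948

Going back 2 months and 303 days from March 23, 1949: first the month/year part, then the days.
month 3 − 2 = 1 → January 1949.
Day 23 is valid in January, giving January 23, 1949.
Now subtract 303 days from January 23, 1949.
Going back 23 days from January 23, 1949 reaches the end of the previous month; 303 − 23 = 280 left.
December 1948 has 31 days: 280 − 31 = 249 left.
November 1948 has 30 days: 249 − 30 = 219 left.
October 1948 has 31 days: 219 − 31 = 188 left.
September 1948 has 30 days: 188 − 30 = 158 left.
August 1948 has 31 days: 158 − 31 = 127 left.
July 1948 has 31 days: 127 − 31 = 96 left.
June 1948 has 30 days: 96 − 30 = 66 left.
May 1948 has 31 days: 66 − 31 = 35 left.
April 1948 has 30 days: 35 − 30 = 5 left.
March 1948 has 31 days; 31 − 5 = 26 → March 26, 1948.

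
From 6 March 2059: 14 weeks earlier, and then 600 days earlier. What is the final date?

Subtracting 14 weeks (= 98 days) from March 6, 2059:
Going back 6 days from March 6, 2059 reaches the end of the previous month; 98 − 6 = 92 left.
February 2059 has 28 days (2059 is not a leap year): 92 − 28 = 64 left.
January 2059 has 31 days: 64 − 31 = 33 left.
December 2058 has 31 days: 33 − 31 = 2 left.
November 2058 has 30 days; 30 − 2 = 28 → November 28, 2058.
Going back 600 days from November 28, 2058:
Going back 28 days from November 28, 2058 reaches the end of the previous month; 600 − 28 = 572 left.
October 2058 has 31 days: 572 − 31 = 541 left.
September 2058 has 30 days: 541 − 30 = 511 left.
August 2058 has 31 days: 511 − 31 = 480 left.
July 2058 has 31 days: 480 − 31 = 449 left.
June 2058 has 30 days: 449 − 30 = 419 left.
May 2058 has 31 days: 419 − 31 = 388 left.
April 2058 has 30 days: 388 − 30 = 358 left.
March 2058 has 31 days: 358 − 31 = 327 left.
February 2058 has 28 days (2058 is not a leap year): 327 − 28 = 299 left.
January 2058 has 31 days: 299 − 31 = 268 left.
December 2057 has 31 days: 268 − 31 = 237 left.
November 2057 has 30 days: 237 − 30 = 207 left.
October 2057 has 31 days: 207 − 31 = 176 left.
September 2057 has 30 days: 176 − 30 = 146 left.
August 2057 has 31 days: 146 − 31 = 115 left.
July 2057 has 31 days: 115 − 31 = 84 left.
June 2057 has 30 days: 84 − 30 = 54 left.
May 2057 has 31 days: 54 − 31 = 23 left.
April 2057 has 30 days; 30 − 23 = 7 → April 7, 2057.

April 7, 2057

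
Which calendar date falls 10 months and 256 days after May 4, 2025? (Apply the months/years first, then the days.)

November 15, 2026

Advancing 10 months and 256 days from May 4, 2025: first the month/year part, then the days.
month 5 + 10 = 15, which is month 3 of year 2026 → March 2026.
Day 4 is valid in March, giving March 4, 2026.
Now add 256 days from March 4, 2026.
March has 31 days, so 31 − 4 = 27 days remain after March 4, 2026; 256 − 27 = 229 left.
April 2026 has 30 days: 229 − 30 = 199 left.
May 2026 has 31 days: 199 − 31 = 168 left.
June 2026 has 30 days: 168 − 30 = 138 left.
July 2026 has 31 days: 138 − 31 = 107 left.
August 2026 has 31 days: 107 − 31 = 76 left.
September 2026 has 30 days: 76 − 30 = 46 left.
October 2026 has 31 days: 46 − 31 = 15 left.
15 days into November 2026 → November 15, 2026.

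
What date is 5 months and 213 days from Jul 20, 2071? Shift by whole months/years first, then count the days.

Counting forward 5 months and 213 days from July 20, 2071: first the month/year part, then the days.
month 7 + 5 = 12 → December 2071.
Day 20 is valid in December, giving December 20, 2071.
Now add 213 days from December 20, 2071.
December has 31 days, so 31 − 20 = 11 days remain after December 20, 2071; 213 − 11 = 202 left.
January 2072 has 31 days: 202 − 31 = 171 left.
February 2072 has 29 days (2072 is a leap year): 171 − 29 = 142 left.
March 2072 has 31 days: 142 − 31 = 111 left.
April 2072 has 30 days: 111 − 30 = 81 left.
May 2072 has 31 days: 81 − 31 = 50 left.
June 2072 has 30 days: 50 − 30 = 20 left.
20 days into July 2072 → July 20, 2072.

July 20, 2072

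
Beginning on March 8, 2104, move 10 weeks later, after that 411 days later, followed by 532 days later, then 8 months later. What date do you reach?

Adding 10 weeks (= 70 days) from March 8, 2104:
March has 31 days, so 31 − 8 = 23 days remain after March 8, 2104; 70 − 23 = 47 left.
April 2104 has 30 days: 47 − 30 = 17 left.
17 days into May 2104 → May 17, 2104.
Advancing 411 days from May 17, 2104:
May has 31 days, so 31 − 17 = 14 days remain after May 17, 2104; 411 − 14 = 397 left.
June 2104 has 30 days: 397 − 30 = 367 left.
July 2104 has 31 days: 367 − 31 = 336 left.
August 2104 has 31 days: 336 − 31 = 305 left.
September 2104 has 30 days: 305 − 30 = 275 left.
October 2104 has 31 days: 275 − 31 = 244 left.
November 2104 has 30 days: 244 − 30 = 214 left.
December 2104 has 31 days: 214 − 31 = 183 left.
January 2105 has 31 days: 183 − 31 = 152 left.
February 2105 has 28 days (2105 is not a leap year): 152 − 28 = 124 left.
March 2105 has 31 days: 124 − 31 = 93 left.
April 2105 has 30 days: 93 − 30 = 63 left.
May 2105 has 31 days: 63 − 31 = 32 left.
June 2105 has 30 days: 32 − 30 = 2 left.
2 days into July 2105 → July 2, 2105.
Counting forward 532 days from July 2, 2105:
July has 31 days, so 31 − 2 = 29 days remain after July 2, 2105; 532 − 29 = 503 left.
August 2105 has 31 days: 503 − 31 = 472 left.
September 2105 has 30 days: 472 − 30 = 442 left.
October 2105 has 31 days: 442 − 31 = 411 left.
November 2105 has 30 days: 411 − 30 = 381 left.
December 2105 has 31 days: 381 − 31 = 350 left.
January 2106 has 31 days: 350 − 31 = 319 left.
February 2106 has 28 days (2106 is not a leap year): 319 − 28 = 291 left.
March 2106 has 31 days: 291 − 31 = 260 left.
April 2106 has 30 days: 260 − 30 = 230 left.
May 2106 has 31 days: 230 − 31 = 199 left.
June 2106 has 30 days: 199 − 30 = 169 left.
July 2106 has 31 days: 169 − 31 = 138 left.
August 2106 has 31 days: 138 − 31 = 107 left.
September 2106 has 30 days: 107 − 30 = 77 left.
October 2106 has 31 days: 77 − 31 = 46 left.
November 2106 has 30 days: 46 − 30 = 16 left.
16 days into December 2106 → December 16, 2106.
Counting forward 8 months from December 16, 2106:
month 12 + 8 = 20, which is month 8 of year 2107 → August 2107.
Day 16 is valid in August, giving August 16, 2107.

August 16, 2107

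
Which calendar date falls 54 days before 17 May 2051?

Counting back 54 days from May 17, 2051.
Going back 17 days from May 17, 2051 reaches the end of the previous month; 54 − 17 = 37 left.
April 2051 has 30 days: 37 − 30 = 7 left.
March 2051 has 31 days; 31 − 7 = 24 → March 24, 2051.

March 24, 2051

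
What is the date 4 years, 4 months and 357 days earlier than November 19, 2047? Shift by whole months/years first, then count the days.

July 27, 2042

Going back 4 years, 4 months and 357 days from November 19, 2047: first the month/year part, then the days.
-4 years → 2043; month 11 − 4 = 7 → July 2043.
Day 19 is valid in July, giving July 19, 2043.
Now subtract 357 days from July 19, 2043.
Going back 19 days from July 19, 2043 reaches the end of the previous month; 357 − 19 = 338 left.
June 2043 has 30 days: 338 − 30 = 308 left.
May 2043 has 31 days: 308 − 31 = 277 left.
April 2043 has 30 days: 277 − 30 = 247 left.
March 2043 has 31 days: 247 − 31 = 216 left.
February 2043 has 28 days (2043 is not a leap year): 216 − 28 = 188 left.
January 2043 has 31 days: 188 − 31 = 157 left.
December 2042 has 31 days: 157 − 31 = 126 left.
November 2042 has 30 days: 126 − 30 = 96 left.
October 2042 has 31 days: 96 − 31 = 65 left.
September 2042 has 30 days: 65 − 30 = 35 left.
August 2042 has 31 days: 35 − 31 = 4 left.
July 2042 has 31 days; 31 − 4 = 27 → July 27, 2042.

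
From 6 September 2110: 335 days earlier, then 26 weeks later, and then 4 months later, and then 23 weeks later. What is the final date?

January 14, 2111

Subtracting 335 days from September 6, 2110:
Going back 6 days from September 6, 2110 reaches the end of the previous month; 335 − 6 = 329 left.
August 2110 has 31 days: 329 − 31 = 298 left.
July 2110 has 31 days: 298 − 31 = 267 left.
June 2110 has 30 days: 267 − 30 = 237 left.
May 2110 has 31 days: 237 − 31 = 206 left.
April 2110 has 30 days: 206 − 30 = 176 left.
March 2110 has 31 days: 176 − 31 = 145 left.
February 2110 has 28 days (2110 is not a leap year): 145 − 28 = 117 left.
January 2110 has 31 days: 117 − 31 = 86 left.
December 2109 has 31 days: 86 − 31 = 55 left.
November 2109 has 30 days: 55 − 30 = 25 left.
October 2109 has 31 days; 31 − 25 = 6 → October 6, 2109.
Advancing 26 weeks (= 182 days) from October 6, 2109:
October has 31 days, so 31 − 6 = 25 days remain after October 6, 2109; 182 − 25 = 157 left.
November 2109 has 30 days: 157 − 30 = 127 left.
December 2109 has 31 days: 127 − 31 = 96 left.
January 2110 has 31 days: 96 − 31 = 65 left.
February 2110 has 28 days (2110 is not a leap year): 65 − 28 = 37 left.
March 2110 has 31 days: 37 − 31 = 6 left.
6 days into April 2110 → April 6, 2110.
Advancing 4 months from April 6, 2110:
month 4 + 4 = 8 → August 2110.
Day 6 is valid in August, giving August 6, 2110.
Counting forward 23 weeks (= 161 days) from August 6, 2110:
August has 31 days, so 31 − 6 = 25 days remain after August 6, 2110; 161 − 25 = 136 left.
September 2110 has 30 days: 136 − 30 = 106 left.
October 2110 has 31 days: 106 − 31 = 75 left.
November 2110 has 30 days: 75 − 30 = 45 left.
December 2110 has 31 days: 45 − 31 = 14 left.
14 days into January 2111 → January 14, 2111.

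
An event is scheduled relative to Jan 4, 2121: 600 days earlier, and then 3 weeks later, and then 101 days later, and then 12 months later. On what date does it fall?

Counting back 600 days from January 4, 2121:
Going back 4 days from January 4, 2121 reaches the end of the previous month; 600 − 4 = 596 left.
December 2120 has 31 days: 596 − 31 = 565 left.
November 2120 has 30 days: 565 − 30 = 535 left.
October 2120 has 31 days: 535 − 31 = 504 left.
September 2120 has 30 days: 504 − 30 = 474 left.
August 2120 has 31 days: 474 − 31 = 443 left.
July 2120 has 31 days: 443 − 31 = 412 left.
June 2120 has 30 days: 412 − 30 = 382 left.
May 2120 has 31 days: 382 − 31 = 351 left.
April 2120 has 30 days: 351 − 30 = 321 left.
March 2120 has 31 days: 321 − 31 = 290 left.
February 2120 has 29 days (2120 is a leap year): 290 − 29 = 261 left.
January 2120 has 31 days: 261 − 31 = 230 left.
December 2119 has 31 days: 230 − 31 = 199 left.
November 2119 has 30 days: 199 − 30 = 169 left.
October 2119 has 31 days: 169 − 31 = 138 left.
September 2119 has 30 days: 138 − 30 = 108 left.
August 2119 has 31 days: 108 − 31 = 77 left.
July 2119 has 31 days: 77 − 31 = 46 left.
June 2119 has 30 days: 46 − 30 = 16 left.
May 2119 has 31 days; 31 − 16 = 15 → May 15, 2119.
Adding 3 weeks (= 21 days) from May 15, 2119:
May has 31 days, so 31 − 15 = 16 days remain after May 15, 2119; 21 − 16 = 5 left.
5 days into June 2119 → June 5, 2119.
Adding 101 days from June 5, 2119:
June has 30 days, so 30 − 5 = 25 days remain after June 5, 2119; 101 − 25 = 76 left.
July 2119 has 31 days: 76 − 31 = 45 left.
August 2119 has 31 days: 45 − 31 = 14 left.
14 days into September 2119 → September 14, 2119.
Counting forward 12 months from September 14, 2119:
month 9 + 12 = 21, which is month 9 of year 2120 → September 2120.
Day 14 is valid in September, giving September 14, 2120.

September 14, 2120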